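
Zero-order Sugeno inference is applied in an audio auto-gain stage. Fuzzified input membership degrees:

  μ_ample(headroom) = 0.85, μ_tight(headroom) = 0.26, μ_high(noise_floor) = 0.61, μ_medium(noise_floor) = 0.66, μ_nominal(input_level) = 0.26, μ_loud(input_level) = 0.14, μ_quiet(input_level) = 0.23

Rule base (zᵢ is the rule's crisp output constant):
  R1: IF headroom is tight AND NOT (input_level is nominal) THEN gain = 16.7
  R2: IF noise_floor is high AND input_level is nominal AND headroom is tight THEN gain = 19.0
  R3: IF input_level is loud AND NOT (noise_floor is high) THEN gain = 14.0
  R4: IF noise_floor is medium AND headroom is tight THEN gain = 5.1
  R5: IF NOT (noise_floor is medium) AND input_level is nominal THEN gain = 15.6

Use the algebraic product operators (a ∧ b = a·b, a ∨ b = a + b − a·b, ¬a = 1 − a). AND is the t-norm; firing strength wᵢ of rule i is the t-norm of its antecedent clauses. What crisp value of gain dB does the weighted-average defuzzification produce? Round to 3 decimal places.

R1 (z=16.7): tight=0.26, ¬nominal=1−0.26=0.74; AND[a·b] → w = 0.1924
R2 (z=19.0): high=0.61, nominal=0.26, tight=0.26; AND[a·b] → w = 0.0412
R3 (z=14.0): loud=0.14, ¬high=1−0.61=0.39; AND[a·b] → w = 0.0546
R4 (z=5.1): medium=0.66, tight=0.26; AND[a·b] → w = 0.1716
R5 (z=15.6): ¬medium=1−0.66=0.34, nominal=0.26; AND[a·b] → w = 0.0884
Weighted average = (0.1924·16.7 + 0.0412·19.0 + 0.0546·14.0 + 0.1716·5.1 + 0.0884·15.6) / (0.1924 + 0.0412 + 0.0546 + 0.1716 + 0.0884)
  = 7.0152 / 0.5482 = 12.796

12.796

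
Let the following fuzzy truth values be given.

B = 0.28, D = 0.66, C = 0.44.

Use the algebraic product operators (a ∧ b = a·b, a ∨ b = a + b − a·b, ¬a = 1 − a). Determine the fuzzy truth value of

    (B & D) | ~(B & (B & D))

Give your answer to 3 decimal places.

B & D = a·b on (0.2800, 0.6600) = 0.1848
B & D = a·b on (0.2800, 0.6600) = 0.1848
B & (B & D) = a·b on (0.2800, 0.1848) = 0.0517
~(B & (B & D)) = 1 − 0.0517 = 0.9483
(B & D) | ~(B & (B & D)) = a + b − a·b on (0.1848, 0.9483) = 0.9578

0.958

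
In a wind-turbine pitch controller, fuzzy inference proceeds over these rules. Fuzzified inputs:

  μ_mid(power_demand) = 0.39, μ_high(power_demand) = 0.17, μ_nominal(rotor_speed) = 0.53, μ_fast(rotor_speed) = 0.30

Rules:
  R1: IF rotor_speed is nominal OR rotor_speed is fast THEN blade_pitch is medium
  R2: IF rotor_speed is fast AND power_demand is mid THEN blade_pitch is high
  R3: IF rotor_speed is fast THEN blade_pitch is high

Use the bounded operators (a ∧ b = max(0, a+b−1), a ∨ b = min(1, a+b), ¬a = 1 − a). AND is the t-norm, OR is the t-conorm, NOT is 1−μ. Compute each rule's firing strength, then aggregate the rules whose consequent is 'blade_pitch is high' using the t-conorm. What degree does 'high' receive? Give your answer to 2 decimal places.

0.30

R1: nominal=0.53, fast=0.30; OR[min(1, a+b)] → w = 0.83
R2: fast=0.30, mid=0.39; AND[max(0, a+b−1)] → w = 0.00
R3: fast=0.30 → w = 0.30
Rules with consequent 'high': {R2, R3} → strengths 0.00, 0.30
Aggregate via t-conorm [min(1, a+b)]: 0.30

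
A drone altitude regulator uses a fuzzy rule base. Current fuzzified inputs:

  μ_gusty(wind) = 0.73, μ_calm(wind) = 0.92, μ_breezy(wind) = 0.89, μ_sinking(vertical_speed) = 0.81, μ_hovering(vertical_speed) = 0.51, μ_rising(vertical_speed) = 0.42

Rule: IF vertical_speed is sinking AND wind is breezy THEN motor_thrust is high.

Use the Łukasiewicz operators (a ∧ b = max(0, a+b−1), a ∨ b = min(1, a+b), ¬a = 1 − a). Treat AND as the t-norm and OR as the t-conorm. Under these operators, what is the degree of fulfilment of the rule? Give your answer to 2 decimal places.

firing strength: sinking=0.81, breezy=0.89; AND[max(0, a+b−1)] → w = 0.70

0.70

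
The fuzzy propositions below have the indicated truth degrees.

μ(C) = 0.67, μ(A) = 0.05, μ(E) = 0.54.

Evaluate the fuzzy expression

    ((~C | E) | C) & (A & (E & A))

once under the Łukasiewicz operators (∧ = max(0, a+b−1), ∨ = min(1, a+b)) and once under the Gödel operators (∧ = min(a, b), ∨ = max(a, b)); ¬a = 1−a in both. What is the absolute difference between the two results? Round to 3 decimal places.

0.050

Under Łukasiewicz:
  ~C = 1 − 0.67 = 0.33
  ~C | E = min(1, a+b) on (0.33, 0.54) = 0.87
  (~C | E) | C = min(1, a+b) on (0.87, 0.67) = 1.00
  E & A = max(0, a+b−1) on (0.54, 0.05) = 0.00
  A & (E & A) = max(0, a+b−1) on (0.05, 0.00) = 0.00
  ((~C | E) | C) & (A & (E & A)) = max(0, a+b−1) on (1.00, 0.00) = 0.00
  → value = 0.0000
Under Gödel:
  ~C = 1 − 0.67 = 0.33
  ~C | E = max(a, b) on (0.33, 0.54) = 0.54
  (~C | E) | C = max(a, b) on (0.54, 0.67) = 0.67
  E & A = min(a, b) on (0.54, 0.05) = 0.05
  A & (E & A) = min(a, b) on (0.05, 0.05) = 0.05
  ((~C | E) | C) & (A & (E & A)) = min(a, b) on (0.67, 0.05) = 0.05
  → value = 0.0500
|0.0000 − 0.0500| = 0.050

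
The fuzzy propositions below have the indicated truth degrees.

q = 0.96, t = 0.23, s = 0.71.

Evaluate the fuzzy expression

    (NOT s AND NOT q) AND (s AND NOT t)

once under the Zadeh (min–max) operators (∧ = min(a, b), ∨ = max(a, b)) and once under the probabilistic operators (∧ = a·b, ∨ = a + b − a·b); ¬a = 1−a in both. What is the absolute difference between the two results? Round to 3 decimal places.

Under Zadeh (min–max):
  NOT s = 1 − 0.71 = 0.29
  NOT q = 1 − 0.96 = 0.04
  NOT s AND NOT q = min(a, b) on (0.29, 0.04) = 0.04
  NOT t = 1 − 0.23 = 0.77
  s AND NOT t = min(a, b) on (0.71, 0.77) = 0.71
  (NOT s AND NOT q) AND (s AND NOT t) = min(a, b) on (0.04, 0.71) = 0.04
  → value = 0.0400
Under probabilistic:
  NOT s = 1 − 0.7100 = 0.2900
  NOT q = 1 − 0.9600 = 0.0400
  NOT s AND NOT q = a·b on (0.2900, 0.0400) = 0.0116
  NOT t = 1 − 0.2300 = 0.7700
  s AND NOT t = a·b on (0.7100, 0.7700) = 0.5467
  (NOT s AND NOT q) AND (s AND NOT t) = a·b on (0.0116, 0.5467) = 0.0063
  → value = 0.0063
|0.0400 − 0.0063| = 0.034

0.034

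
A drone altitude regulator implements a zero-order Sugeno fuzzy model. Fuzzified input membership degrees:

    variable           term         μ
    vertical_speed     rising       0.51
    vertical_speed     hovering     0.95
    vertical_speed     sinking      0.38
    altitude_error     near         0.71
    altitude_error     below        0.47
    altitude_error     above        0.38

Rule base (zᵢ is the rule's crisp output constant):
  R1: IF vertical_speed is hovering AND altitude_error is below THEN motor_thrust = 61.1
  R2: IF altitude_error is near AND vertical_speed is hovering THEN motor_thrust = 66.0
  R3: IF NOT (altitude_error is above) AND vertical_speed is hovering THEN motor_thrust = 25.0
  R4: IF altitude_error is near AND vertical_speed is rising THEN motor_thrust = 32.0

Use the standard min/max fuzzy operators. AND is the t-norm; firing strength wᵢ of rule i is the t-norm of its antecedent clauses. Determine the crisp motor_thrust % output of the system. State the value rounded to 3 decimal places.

46.492

R1 (z=61.1): hovering=0.95, below=0.47; AND[min(a, b)] → w = 0.47
R2 (z=66.0): near=0.71, hovering=0.95; AND[min(a, b)] → w = 0.71
R3 (z=25.0): ¬above=1−0.38=0.62, hovering=0.95; AND[min(a, b)] → w = 0.62
R4 (z=32.0): near=0.71, rising=0.51; AND[min(a, b)] → w = 0.51
Weighted average = (0.47·61.1 + 0.71·66.0 + 0.62·25.0 + 0.51·32.0) / (0.47 + 0.71 + 0.62 + 0.51)
  = 107.3970 / 2.3100 = 46.492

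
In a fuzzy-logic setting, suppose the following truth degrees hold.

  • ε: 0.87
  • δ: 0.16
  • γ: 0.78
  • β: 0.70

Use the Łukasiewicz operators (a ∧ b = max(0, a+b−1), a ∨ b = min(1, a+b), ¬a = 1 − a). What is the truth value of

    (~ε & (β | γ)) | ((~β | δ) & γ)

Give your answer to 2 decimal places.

0.37

~ε = 1 − 0.87 = 0.13
β | γ = min(1, a+b) on (0.70, 0.78) = 1.00
~ε & (β | γ) = max(0, a+b−1) on (0.13, 1.00) = 0.13
~β = 1 − 0.70 = 0.30
~β | δ = min(1, a+b) on (0.30, 0.16) = 0.46
(~β | δ) & γ = max(0, a+b−1) on (0.46, 0.78) = 0.24
(~ε & (β | γ)) | ((~β | δ) & γ) = min(1, a+b) on (0.13, 0.24) = 0.37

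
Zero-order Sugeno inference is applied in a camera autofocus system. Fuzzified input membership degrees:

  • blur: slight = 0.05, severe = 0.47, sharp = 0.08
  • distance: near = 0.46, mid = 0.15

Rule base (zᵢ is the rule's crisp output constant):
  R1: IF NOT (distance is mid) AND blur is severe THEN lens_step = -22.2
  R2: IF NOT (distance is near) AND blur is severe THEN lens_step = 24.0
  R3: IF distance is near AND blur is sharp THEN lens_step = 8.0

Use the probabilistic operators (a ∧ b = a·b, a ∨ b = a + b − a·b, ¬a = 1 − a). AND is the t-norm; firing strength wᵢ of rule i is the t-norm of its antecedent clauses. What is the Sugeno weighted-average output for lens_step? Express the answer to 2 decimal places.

R1 (z=-22.2): ¬mid=1−0.15=0.85, severe=0.47; AND[a·b] → w = 0.3995
R2 (z=24.0): ¬near=1−0.46=0.54, severe=0.47; AND[a·b] → w = 0.2538
R3 (z=8.0): near=0.46, sharp=0.08; AND[a·b] → w = 0.0368
Weighted average = (0.3995·-22.2 + 0.2538·24.0 + 0.0368·8.0) / (0.3995 + 0.2538 + 0.0368)
  = -2.4833 / 0.6901 = -3.60

-3.60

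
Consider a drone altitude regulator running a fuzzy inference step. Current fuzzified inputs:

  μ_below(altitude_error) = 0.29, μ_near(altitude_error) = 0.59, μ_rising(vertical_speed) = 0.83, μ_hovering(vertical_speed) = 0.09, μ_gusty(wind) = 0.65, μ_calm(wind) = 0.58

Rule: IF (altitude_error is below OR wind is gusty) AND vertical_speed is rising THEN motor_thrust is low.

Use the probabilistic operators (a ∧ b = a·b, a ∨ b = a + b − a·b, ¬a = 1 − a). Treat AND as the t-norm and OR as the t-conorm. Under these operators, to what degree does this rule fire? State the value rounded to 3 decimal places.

0.624

firing strength: (below=0.29 OR gusty=0.65) = 0.7515; AND[a·b] with rising=0.83 → w = 0.6237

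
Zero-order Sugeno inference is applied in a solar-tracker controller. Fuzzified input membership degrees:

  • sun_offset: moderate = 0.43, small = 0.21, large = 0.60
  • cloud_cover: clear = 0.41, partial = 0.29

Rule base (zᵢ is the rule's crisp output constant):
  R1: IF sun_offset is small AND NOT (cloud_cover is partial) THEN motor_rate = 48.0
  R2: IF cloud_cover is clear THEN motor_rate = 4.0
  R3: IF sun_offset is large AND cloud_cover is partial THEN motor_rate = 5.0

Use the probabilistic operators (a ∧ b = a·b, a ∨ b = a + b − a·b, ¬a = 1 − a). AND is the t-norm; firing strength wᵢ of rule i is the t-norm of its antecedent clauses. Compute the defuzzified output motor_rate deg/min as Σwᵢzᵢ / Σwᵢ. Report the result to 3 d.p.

R1 (z=48.0): small=0.21, ¬partial=1−0.29=0.71; AND[a·b] → w = 0.1491
R2 (z=4.0): clear=0.41 → w = 0.4100
R3 (z=5.0): large=0.60, partial=0.29; AND[a·b] → w = 0.1740
Weighted average = (0.1491·48.0 + 0.4100·4.0 + 0.1740·5.0) / (0.1491 + 0.4100 + 0.1740)
  = 9.6668 / 0.7331 = 13.186

13.186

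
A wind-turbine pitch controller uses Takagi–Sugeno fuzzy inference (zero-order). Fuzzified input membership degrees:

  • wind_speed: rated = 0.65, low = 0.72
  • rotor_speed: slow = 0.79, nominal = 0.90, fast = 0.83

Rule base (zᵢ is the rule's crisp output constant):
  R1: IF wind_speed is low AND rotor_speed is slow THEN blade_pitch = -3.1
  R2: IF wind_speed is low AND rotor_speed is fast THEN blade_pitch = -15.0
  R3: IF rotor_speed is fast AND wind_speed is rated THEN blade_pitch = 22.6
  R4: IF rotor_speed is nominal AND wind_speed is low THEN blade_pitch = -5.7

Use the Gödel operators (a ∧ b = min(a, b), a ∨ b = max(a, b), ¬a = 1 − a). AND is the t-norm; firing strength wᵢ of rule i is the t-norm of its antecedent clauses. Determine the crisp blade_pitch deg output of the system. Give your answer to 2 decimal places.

R1 (z=-3.1): low=0.72, slow=0.79; AND[min(a, b)] → w = 0.72
R2 (z=-15.0): low=0.72, fast=0.83; AND[min(a, b)] → w = 0.72
R3 (z=22.6): fast=0.83, rated=0.65; AND[min(a, b)] → w = 0.65
R4 (z=-5.7): nominal=0.90, low=0.72; AND[min(a, b)] → w = 0.72
Weighted average = (0.72·-3.1 + 0.72·-15.0 + 0.65·22.6 + 0.72·-5.7) / (0.72 + 0.72 + 0.65 + 0.72)
  = -2.4460 / 2.8100 = -0.87

-0.87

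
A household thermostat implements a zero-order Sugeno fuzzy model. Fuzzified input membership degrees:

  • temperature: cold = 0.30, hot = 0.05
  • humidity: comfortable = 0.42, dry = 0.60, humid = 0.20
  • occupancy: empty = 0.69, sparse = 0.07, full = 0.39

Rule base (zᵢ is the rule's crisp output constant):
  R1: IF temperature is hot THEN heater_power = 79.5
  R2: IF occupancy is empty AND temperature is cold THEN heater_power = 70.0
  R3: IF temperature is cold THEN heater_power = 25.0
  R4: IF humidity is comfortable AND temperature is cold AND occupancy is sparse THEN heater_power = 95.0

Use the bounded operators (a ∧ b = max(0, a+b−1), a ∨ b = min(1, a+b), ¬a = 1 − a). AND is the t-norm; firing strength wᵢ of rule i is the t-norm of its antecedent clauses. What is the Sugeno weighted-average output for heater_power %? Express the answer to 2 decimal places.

R1 (z=79.5): hot=0.05 → w = 0.05
R2 (z=70.0): empty=0.69, cold=0.30; AND[max(0, a+b−1)] → w = 0.00
R3 (z=25.0): cold=0.30 → w = 0.30
R4 (z=95.0): comfortable=0.42, cold=0.30, sparse=0.07; AND[max(0, a+b−1)] → w = 0.00
Weighted average = (0.05·79.5 + 0.00·70.0 + 0.30·25.0 + 0.00·95.0) / (0.05 + 0.00 + 0.30 + 0.00)
  = 11.4750 / 0.3500 = 32.79

32.79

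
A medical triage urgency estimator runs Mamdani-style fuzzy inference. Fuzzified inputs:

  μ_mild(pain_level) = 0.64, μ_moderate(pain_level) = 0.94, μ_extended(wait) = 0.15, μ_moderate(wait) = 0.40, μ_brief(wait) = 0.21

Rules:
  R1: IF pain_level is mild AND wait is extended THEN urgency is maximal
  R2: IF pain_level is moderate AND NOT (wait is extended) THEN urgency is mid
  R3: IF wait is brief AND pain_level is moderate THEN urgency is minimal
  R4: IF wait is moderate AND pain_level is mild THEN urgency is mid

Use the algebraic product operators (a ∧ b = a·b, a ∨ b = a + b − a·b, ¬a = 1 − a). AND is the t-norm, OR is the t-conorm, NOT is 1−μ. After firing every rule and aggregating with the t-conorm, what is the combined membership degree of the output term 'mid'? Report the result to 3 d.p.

0.850

R1: mild=0.64, extended=0.15; AND[a·b] → w = 0.0960
R2: moderate=0.94, ¬extended=1−0.15=0.85; AND[a·b] → w = 0.7990
R3: brief=0.21, moderate=0.94; AND[a·b] → w = 0.1974
R4: moderate=0.40, mild=0.64; AND[a·b] → w = 0.2560
Rules with consequent 'mid': {R2, R4} → strengths 0.7990, 0.2560
Aggregate via t-conorm [a + b − a·b]: 0.8505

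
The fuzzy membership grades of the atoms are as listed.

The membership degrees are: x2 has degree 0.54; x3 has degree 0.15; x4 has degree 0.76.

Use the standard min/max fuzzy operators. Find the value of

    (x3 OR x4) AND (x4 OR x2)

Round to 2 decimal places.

x3 OR x4 = max(a, b) on (0.15, 0.76) = 0.76
x4 OR x2 = max(a, b) on (0.76, 0.54) = 0.76
(x3 OR x4) AND (x4 OR x2) = min(a, b) on (0.76, 0.76) = 0.76

0.76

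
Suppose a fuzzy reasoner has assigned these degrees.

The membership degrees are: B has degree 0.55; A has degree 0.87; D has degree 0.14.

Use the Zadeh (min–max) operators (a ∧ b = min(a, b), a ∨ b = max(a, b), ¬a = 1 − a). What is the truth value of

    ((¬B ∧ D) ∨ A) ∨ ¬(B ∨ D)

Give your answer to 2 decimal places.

¬B = 1 − 0.55 = 0.45
¬B ∧ D = min(a, b) on (0.45, 0.14) = 0.14
(¬B ∧ D) ∨ A = max(a, b) on (0.14, 0.87) = 0.87
B ∨ D = max(a, b) on (0.55, 0.14) = 0.55
¬(B ∨ D) = 1 − 0.55 = 0.45
((¬B ∧ D) ∨ A) ∨ ¬(B ∨ D) = max(a, b) on (0.87, 0.45) = 0.87

0.87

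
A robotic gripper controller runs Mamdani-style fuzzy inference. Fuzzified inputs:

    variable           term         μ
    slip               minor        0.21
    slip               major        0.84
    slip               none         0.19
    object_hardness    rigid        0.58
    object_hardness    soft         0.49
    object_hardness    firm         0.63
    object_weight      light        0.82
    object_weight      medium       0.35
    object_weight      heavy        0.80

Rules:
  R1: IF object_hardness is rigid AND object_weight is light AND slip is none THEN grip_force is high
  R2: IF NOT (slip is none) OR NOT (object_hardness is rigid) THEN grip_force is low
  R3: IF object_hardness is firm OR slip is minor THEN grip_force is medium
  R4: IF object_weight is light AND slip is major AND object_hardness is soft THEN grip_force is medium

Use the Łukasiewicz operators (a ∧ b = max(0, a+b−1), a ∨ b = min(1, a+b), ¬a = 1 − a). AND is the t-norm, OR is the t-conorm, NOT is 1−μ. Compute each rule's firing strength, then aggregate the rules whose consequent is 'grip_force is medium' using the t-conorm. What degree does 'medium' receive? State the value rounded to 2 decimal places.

R1: rigid=0.58, light=0.82, none=0.19; AND[max(0, a+b−1)] → w = 0.00
R2: ¬none=1−0.19=0.81, ¬rigid=1−0.58=0.42; OR[min(1, a+b)] → w = 1.00
R3: firm=0.63, minor=0.21; OR[min(1, a+b)] → w = 0.84
R4: light=0.82, major=0.84, soft=0.49; AND[max(0, a+b−1)] → w = 0.15
Rules with consequent 'medium': {R3, R4} → strengths 0.84, 0.15
Aggregate via t-conorm [min(1, a+b)]: 0.99

0.99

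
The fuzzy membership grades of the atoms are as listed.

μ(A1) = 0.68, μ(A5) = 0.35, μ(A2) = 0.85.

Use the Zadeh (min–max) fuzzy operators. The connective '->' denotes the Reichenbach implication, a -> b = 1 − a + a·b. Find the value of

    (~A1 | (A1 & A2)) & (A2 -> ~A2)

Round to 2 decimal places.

0.28

~A1 = 1 − 0.68 = 0.32
A1 & A2 = min(a, b) on (0.68, 0.85) = 0.68
~A1 | (A1 & A2) = max(a, b) on (0.32, 0.68) = 0.68
~A2 = 1 − 0.85 = 0.15
A2 -> ~A2  [Reichenbach: 1 − a + a·b] with a=0.85, b=0.15 → 0.28
(~A1 | (A1 & A2)) & (A2 -> ~A2) = min(a, b) on (0.68, 0.28) = 0.28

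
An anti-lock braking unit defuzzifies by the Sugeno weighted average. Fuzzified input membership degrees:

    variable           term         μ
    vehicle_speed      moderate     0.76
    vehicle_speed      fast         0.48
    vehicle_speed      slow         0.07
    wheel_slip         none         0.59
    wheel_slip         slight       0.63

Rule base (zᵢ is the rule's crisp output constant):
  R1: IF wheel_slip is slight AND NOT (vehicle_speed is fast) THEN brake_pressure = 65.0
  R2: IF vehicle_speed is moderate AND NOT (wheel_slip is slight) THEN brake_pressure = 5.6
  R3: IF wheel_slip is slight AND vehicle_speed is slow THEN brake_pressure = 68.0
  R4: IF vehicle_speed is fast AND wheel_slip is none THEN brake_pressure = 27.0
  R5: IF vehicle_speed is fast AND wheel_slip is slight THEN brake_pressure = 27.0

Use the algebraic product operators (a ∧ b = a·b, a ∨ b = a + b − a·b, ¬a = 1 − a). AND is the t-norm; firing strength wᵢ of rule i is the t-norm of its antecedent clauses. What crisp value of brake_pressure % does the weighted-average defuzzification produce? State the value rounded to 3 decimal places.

R1 (z=65.0): slight=0.63, ¬fast=1−0.48=0.52; AND[a·b] → w = 0.3276
R2 (z=5.6): moderate=0.76, ¬slight=1−0.63=0.37; AND[a·b] → w = 0.2812
R3 (z=68.0): slight=0.63, slow=0.07; AND[a·b] → w = 0.0441
R4 (z=27.0): fast=0.48, none=0.59; AND[a·b] → w = 0.2832
R5 (z=27.0): fast=0.48, slight=0.63; AND[a·b] → w = 0.3024
Weighted average = (0.3276·65.0 + 0.2812·5.6 + 0.0441·68.0 + 0.2832·27.0 + 0.3024·27.0) / (0.3276 + 0.2812 + 0.0441 + 0.2832 + 0.3024)
  = 41.6787 / 1.2385 = 33.653

33.653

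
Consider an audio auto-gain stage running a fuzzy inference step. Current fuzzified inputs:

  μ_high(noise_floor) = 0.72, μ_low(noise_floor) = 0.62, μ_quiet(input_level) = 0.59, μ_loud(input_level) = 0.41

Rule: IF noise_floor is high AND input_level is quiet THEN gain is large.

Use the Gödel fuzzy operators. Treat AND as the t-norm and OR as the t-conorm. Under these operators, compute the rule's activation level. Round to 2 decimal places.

0.59

firing strength: high=0.72, quiet=0.59; AND[min(a, b)] → w = 0.59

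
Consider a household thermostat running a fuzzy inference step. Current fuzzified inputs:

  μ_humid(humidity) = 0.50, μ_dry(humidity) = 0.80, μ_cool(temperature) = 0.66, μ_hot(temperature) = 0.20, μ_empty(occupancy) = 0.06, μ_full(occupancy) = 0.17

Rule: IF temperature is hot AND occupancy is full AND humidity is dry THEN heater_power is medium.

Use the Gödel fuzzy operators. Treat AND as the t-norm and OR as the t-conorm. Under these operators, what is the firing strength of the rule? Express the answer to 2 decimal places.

firing strength: hot=0.20, full=0.17, dry=0.80; AND[min(a, b)] → w = 0.17

0.17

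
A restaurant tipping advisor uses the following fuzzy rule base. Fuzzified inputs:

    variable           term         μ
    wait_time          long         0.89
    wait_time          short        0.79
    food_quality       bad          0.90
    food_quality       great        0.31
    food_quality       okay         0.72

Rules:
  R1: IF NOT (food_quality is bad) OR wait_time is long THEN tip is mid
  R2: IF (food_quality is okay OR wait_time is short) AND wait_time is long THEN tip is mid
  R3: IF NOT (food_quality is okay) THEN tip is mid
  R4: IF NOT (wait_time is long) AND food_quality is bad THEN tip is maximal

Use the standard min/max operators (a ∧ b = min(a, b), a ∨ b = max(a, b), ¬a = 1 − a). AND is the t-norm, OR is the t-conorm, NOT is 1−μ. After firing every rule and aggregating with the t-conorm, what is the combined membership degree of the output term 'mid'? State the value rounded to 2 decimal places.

0.89

R1: ¬bad=1−0.90=0.10, long=0.89; OR[max(a, b)] → w = 0.89
R2: (okay=0.72 OR short=0.79) = 0.79; AND[min(a, b)] with long=0.89 → w = 0.79
R3: ¬okay=1−0.72=0.28 → w = 0.28
R4: ¬long=1−0.89=0.11, bad=0.90; AND[min(a, b)] → w = 0.11
Rules with consequent 'mid': {R1, R2, R3} → strengths 0.89, 0.79, 0.28
Aggregate via t-conorm [max(a, b)]: 0.89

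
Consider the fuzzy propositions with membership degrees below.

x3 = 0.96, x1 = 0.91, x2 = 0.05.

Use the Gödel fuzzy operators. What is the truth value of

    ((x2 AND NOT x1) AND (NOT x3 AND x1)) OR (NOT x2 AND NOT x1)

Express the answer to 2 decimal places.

0.09

NOT x1 = 1 − 0.91 = 0.09
x2 AND NOT x1 = min(a, b) on (0.05, 0.09) = 0.05
NOT x3 = 1 − 0.96 = 0.04
NOT x3 AND x1 = min(a, b) on (0.04, 0.91) = 0.04
(x2 AND NOT x1) AND (NOT x3 AND x1) = min(a, b) on (0.05, 0.04) = 0.04
NOT x2 = 1 − 0.05 = 0.95
NOT x1 = 1 − 0.91 = 0.09
NOT x2 AND NOT x1 = min(a, b) on (0.95, 0.09) = 0.09
((x2 AND NOT x1) AND (NOT x3 AND x1)) OR (NOT x2 AND NOT x1) = max(a, b) on (0.04, 0.09) = 0.09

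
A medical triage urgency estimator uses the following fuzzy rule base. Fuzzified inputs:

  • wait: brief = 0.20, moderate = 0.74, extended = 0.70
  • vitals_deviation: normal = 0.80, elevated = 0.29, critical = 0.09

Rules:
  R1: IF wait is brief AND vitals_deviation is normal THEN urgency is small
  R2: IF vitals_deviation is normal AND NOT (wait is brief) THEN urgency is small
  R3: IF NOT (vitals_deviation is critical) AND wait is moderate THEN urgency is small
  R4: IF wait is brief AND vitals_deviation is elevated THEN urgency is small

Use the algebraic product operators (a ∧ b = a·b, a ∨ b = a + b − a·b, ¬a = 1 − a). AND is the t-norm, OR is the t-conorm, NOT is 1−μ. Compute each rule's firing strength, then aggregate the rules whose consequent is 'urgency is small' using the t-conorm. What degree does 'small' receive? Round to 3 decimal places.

0.907

R1: brief=0.20, normal=0.80; AND[a·b] → w = 0.1600
R2: normal=0.80, ¬brief=1−0.20=0.80; AND[a·b] → w = 0.6400
R3: ¬critical=1−0.09=0.91, moderate=0.74; AND[a·b] → w = 0.6734
R4: brief=0.20, elevated=0.29; AND[a·b] → w = 0.0580
Rules with consequent 'small': {R1, R2, R3, R4} → strengths 0.1600, 0.6400, 0.6734, 0.0580
Aggregate via t-conorm [a + b − a·b]: 0.9070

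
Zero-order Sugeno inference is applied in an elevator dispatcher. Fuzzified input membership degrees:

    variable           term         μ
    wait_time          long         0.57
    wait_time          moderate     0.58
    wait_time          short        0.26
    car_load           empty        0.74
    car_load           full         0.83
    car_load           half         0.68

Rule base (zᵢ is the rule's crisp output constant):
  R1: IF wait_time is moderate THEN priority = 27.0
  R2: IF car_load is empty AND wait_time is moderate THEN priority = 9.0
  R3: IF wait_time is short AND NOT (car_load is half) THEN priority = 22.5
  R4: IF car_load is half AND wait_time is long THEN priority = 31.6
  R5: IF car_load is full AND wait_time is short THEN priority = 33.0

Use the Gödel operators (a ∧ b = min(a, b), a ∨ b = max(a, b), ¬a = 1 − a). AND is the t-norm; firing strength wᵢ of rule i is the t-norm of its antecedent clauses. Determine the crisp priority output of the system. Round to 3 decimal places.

R1 (z=27.0): moderate=0.58 → w = 0.58
R2 (z=9.0): empty=0.74, moderate=0.58; AND[min(a, b)] → w = 0.58
R3 (z=22.5): short=0.26, ¬half=1−0.68=0.32; AND[min(a, b)] → w = 0.26
R4 (z=31.6): half=0.68, long=0.57; AND[min(a, b)] → w = 0.57
R5 (z=33.0): full=0.83, short=0.26; AND[min(a, b)] → w = 0.26
Weighted average = (0.58·27.0 + 0.58·9.0 + 0.26·22.5 + 0.57·31.6 + 0.26·33.0) / (0.58 + 0.58 + 0.26 + 0.57 + 0.26)
  = 53.3220 / 2.2500 = 23.699

23.699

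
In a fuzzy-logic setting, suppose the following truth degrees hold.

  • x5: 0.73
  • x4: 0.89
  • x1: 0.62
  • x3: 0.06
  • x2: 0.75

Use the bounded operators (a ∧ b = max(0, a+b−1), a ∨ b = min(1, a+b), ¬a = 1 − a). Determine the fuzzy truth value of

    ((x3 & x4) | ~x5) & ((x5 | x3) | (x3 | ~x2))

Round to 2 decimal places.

0.27

x3 & x4 = max(0, a+b−1) on (0.06, 0.89) = 0.00
~x5 = 1 − 0.73 = 0.27
(x3 & x4) | ~x5 = min(1, a+b) on (0.00, 0.27) = 0.27
x5 | x3 = min(1, a+b) on (0.73, 0.06) = 0.79
~x2 = 1 − 0.75 = 0.25
x3 | ~x2 = min(1, a+b) on (0.06, 0.25) = 0.31
(x5 | x3) | (x3 | ~x2) = min(1, a+b) on (0.79, 0.31) = 1.00
((x3 & x4) | ~x5) & ((x5 | x3) | (x3 | ~x2)) = max(0, a+b−1) on (0.27, 1.00) = 0.27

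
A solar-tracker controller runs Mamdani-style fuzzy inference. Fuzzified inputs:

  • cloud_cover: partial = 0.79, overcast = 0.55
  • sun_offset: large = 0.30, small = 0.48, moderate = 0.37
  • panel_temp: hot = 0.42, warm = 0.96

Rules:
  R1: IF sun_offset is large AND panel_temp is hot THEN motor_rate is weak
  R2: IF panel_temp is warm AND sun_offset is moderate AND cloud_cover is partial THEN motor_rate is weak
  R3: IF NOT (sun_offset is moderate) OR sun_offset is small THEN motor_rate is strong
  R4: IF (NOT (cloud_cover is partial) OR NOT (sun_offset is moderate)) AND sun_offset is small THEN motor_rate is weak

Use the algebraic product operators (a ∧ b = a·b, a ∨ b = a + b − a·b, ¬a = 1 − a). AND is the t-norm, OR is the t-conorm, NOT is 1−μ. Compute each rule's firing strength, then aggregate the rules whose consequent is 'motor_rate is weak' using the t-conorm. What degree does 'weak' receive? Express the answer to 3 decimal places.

0.585

R1: large=0.30, hot=0.42; AND[a·b] → w = 0.1260
R2: warm=0.96, moderate=0.37, partial=0.79; AND[a·b] → w = 0.2806
R3: ¬moderate=1−0.37=0.63, small=0.48; OR[a + b − a·b] → w = 0.8076
R4: (¬partial=1−0.79=0.21 OR ¬moderate=1−0.37=0.63) = 0.7077; AND[a·b] with small=0.48 → w = 0.3397
Rules with consequent 'weak': {R1, R2, R4} → strengths 0.1260, 0.2806, 0.3397
Aggregate via t-conorm [a + b − a·b]: 0.5848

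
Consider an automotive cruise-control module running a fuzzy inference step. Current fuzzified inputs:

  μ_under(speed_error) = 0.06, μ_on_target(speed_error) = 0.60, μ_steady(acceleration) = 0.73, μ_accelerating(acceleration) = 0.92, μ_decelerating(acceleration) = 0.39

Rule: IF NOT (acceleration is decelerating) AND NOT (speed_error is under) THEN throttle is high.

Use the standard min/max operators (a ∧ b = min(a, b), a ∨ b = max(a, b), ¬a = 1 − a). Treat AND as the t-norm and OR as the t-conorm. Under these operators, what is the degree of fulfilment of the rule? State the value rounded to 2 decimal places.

0.61

firing strength: ¬decelerating=1−0.39=0.61, ¬under=1−0.06=0.94; AND[min(a, b)] → w = 0.61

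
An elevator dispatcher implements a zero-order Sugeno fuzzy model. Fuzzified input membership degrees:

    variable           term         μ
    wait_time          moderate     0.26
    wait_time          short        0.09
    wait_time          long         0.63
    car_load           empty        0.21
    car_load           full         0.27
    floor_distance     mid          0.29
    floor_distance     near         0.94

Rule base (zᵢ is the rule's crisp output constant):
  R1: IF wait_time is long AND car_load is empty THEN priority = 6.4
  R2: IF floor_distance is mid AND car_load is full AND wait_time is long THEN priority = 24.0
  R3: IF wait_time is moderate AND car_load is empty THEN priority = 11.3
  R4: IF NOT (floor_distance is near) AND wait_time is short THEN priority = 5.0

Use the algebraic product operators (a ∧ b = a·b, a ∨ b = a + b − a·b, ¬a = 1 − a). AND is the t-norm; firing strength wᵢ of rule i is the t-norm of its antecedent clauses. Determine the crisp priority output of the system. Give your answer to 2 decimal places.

R1 (z=6.4): long=0.63, empty=0.21; AND[a·b] → w = 0.1323
R2 (z=24.0): mid=0.29, full=0.27, long=0.63; AND[a·b] → w = 0.0493
R3 (z=11.3): moderate=0.26, empty=0.21; AND[a·b] → w = 0.0546
R4 (z=5.0): ¬near=1−0.94=0.06, short=0.09; AND[a·b] → w = 0.0054
Weighted average = (0.1323·6.4 + 0.0493·24.0 + 0.0546·11.3 + 0.0054·5.0) / (0.1323 + 0.0493 + 0.0546 + 0.0054)
  = 2.6746 / 0.2416 = 11.07

11.07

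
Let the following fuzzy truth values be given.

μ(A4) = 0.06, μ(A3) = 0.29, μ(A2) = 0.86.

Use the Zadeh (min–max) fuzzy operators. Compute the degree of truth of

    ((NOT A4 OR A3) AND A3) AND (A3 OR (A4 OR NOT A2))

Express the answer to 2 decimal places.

NOT A4 = 1 − 0.06 = 0.94
NOT A4 OR A3 = max(a, b) on (0.94, 0.29) = 0.94
(NOT A4 OR A3) AND A3 = min(a, b) on (0.94, 0.29) = 0.29
NOT A2 = 1 − 0.86 = 0.14
A4 OR NOT A2 = max(a, b) on (0.06, 0.14) = 0.14
A3 OR (A4 OR NOT A2) = max(a, b) on (0.29, 0.14) = 0.29
((NOT A4 OR A3) AND A3) AND (A3 OR (A4 OR NOT A2)) = min(a, b) on (0.29, 0.29) = 0.29

0.29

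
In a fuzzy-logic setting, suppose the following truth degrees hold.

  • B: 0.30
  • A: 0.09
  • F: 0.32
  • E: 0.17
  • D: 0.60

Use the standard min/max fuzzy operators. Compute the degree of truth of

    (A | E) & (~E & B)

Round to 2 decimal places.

A | E = max(a, b) on (0.09, 0.17) = 0.17
~E = 1 − 0.17 = 0.83
~E & B = min(a, b) on (0.83, 0.30) = 0.30
(A | E) & (~E & B) = min(a, b) on (0.17, 0.30) = 0.17

0.17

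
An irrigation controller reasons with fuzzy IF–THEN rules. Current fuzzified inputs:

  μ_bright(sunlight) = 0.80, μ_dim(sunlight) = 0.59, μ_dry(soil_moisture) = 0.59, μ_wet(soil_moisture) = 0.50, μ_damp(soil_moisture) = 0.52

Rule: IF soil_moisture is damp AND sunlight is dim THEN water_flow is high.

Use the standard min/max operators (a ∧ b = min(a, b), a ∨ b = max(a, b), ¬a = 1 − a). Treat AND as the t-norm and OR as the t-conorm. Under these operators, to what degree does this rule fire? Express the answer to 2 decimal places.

firing strength: damp=0.52, dim=0.59; AND[min(a, b)] → w = 0.52

0.52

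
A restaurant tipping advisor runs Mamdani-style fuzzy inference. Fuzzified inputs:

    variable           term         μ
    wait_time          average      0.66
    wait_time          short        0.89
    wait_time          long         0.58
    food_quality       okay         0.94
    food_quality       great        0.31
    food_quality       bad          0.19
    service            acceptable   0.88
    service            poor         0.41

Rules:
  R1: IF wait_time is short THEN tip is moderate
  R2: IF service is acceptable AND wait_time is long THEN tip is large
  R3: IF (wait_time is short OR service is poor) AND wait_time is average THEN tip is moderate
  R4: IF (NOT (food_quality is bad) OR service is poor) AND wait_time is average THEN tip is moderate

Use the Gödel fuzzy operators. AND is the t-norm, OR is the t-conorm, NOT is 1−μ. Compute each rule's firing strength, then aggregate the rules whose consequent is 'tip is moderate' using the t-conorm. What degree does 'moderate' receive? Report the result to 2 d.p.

R1: short=0.89 → w = 0.89
R2: acceptable=0.88, long=0.58; AND[min(a, b)] → w = 0.58
R3: (short=0.89 OR poor=0.41) = 0.89; AND[min(a, b)] with average=0.66 → w = 0.66
R4: (¬bad=1−0.19=0.81 OR poor=0.41) = 0.81; AND[min(a, b)] with average=0.66 → w = 0.66
Rules with consequent 'moderate': {R1, R3, R4} → strengths 0.89, 0.66, 0.66
Aggregate via t-conorm [max(a, b)]: 0.89

0.89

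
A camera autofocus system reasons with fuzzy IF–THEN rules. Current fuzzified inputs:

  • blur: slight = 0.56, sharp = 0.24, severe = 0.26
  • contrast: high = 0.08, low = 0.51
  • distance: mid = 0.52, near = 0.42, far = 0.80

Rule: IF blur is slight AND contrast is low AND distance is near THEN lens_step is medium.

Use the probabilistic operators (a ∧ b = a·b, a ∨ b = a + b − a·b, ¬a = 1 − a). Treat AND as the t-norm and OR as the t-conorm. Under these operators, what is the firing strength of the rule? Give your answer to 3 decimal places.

firing strength: slight=0.56, low=0.51, near=0.42; AND[a·b] → w = 0.1200

0.120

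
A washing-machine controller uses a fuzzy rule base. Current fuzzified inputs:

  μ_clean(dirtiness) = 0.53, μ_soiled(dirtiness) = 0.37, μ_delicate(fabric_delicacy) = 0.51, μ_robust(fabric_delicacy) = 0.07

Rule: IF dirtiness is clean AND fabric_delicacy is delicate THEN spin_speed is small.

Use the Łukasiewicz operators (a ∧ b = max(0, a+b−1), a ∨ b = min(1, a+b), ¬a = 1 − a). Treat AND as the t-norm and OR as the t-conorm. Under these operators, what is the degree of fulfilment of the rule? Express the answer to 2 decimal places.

0.04

firing strength: clean=0.53, delicate=0.51; AND[max(0, a+b−1)] → w = 0.04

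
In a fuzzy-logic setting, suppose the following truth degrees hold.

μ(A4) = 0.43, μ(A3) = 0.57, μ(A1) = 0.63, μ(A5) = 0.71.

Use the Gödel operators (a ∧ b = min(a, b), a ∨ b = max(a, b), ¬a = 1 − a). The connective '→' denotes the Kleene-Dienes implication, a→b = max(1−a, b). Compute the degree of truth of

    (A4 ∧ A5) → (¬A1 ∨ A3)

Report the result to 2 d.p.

A4 ∧ A5 = min(a, b) on (0.43, 0.71) = 0.43
¬A1 = 1 − 0.63 = 0.37
¬A1 ∨ A3 = max(a, b) on (0.37, 0.57) = 0.57
(A4 ∧ A5) → (¬A1 ∨ A3)  [Kleene-Dienes: max(1−a, b)] with a=0.43, b=0.57 → 0.57

0.57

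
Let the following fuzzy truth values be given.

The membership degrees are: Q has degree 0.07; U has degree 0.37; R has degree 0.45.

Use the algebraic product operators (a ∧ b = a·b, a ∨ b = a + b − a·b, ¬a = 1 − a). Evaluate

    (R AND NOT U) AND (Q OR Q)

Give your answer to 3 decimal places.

NOT U = 1 − 0.3700 = 0.6300
R AND NOT U = a·b on (0.4500, 0.6300) = 0.2835
Q OR Q = a + b − a·b on (0.0700, 0.0700) = 0.1351
(R AND NOT U) AND (Q OR Q) = a·b on (0.2835, 0.1351) = 0.0383

0.038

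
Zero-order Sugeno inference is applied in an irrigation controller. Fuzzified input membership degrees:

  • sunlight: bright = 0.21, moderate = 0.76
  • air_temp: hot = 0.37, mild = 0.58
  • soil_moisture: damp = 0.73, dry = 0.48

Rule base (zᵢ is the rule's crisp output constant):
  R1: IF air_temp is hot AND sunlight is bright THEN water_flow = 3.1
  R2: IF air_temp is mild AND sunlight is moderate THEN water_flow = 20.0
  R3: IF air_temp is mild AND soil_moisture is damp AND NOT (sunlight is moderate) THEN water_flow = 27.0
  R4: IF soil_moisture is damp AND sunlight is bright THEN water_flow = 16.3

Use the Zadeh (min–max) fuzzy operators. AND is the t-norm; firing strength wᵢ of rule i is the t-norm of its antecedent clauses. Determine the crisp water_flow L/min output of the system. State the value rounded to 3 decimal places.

R1 (z=3.1): hot=0.37, bright=0.21; AND[min(a, b)] → w = 0.21
R2 (z=20.0): mild=0.58, moderate=0.76; AND[min(a, b)] → w = 0.58
R3 (z=27.0): mild=0.58, damp=0.73, ¬moderate=1−0.76=0.24; AND[min(a, b)] → w = 0.24
R4 (z=16.3): damp=0.73, bright=0.21; AND[min(a, b)] → w = 0.21
Weighted average = (0.21·3.1 + 0.58·20.0 + 0.24·27.0 + 0.21·16.3) / (0.21 + 0.58 + 0.24 + 0.21)
  = 22.1540 / 1.2400 = 17.866

17.866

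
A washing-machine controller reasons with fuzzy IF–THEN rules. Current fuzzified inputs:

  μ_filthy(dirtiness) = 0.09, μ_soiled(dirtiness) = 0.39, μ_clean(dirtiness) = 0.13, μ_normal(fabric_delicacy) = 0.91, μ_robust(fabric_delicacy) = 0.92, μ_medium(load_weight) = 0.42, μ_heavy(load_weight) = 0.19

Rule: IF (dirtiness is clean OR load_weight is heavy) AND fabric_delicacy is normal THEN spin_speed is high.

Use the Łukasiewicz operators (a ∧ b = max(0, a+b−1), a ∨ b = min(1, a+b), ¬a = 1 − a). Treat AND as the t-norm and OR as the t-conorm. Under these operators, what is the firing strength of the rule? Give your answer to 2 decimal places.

0.23

firing strength: (clean=0.13 OR heavy=0.19) = 0.32; AND[max(0, a+b−1)] with normal=0.91 → w = 0.23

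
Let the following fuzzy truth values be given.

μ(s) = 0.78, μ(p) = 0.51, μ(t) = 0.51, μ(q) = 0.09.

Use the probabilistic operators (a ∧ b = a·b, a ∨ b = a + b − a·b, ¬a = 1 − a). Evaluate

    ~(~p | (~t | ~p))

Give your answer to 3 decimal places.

0.133

~p = 1 − 0.5100 = 0.4900
~t = 1 − 0.5100 = 0.4900
~p = 1 − 0.5100 = 0.4900
~t | ~p = a + b − a·b on (0.4900, 0.4900) = 0.7399
~p | (~t | ~p) = a + b − a·b on (0.4900, 0.7399) = 0.8673
~(~p | (~t | ~p)) = 1 − 0.8673 = 0.1327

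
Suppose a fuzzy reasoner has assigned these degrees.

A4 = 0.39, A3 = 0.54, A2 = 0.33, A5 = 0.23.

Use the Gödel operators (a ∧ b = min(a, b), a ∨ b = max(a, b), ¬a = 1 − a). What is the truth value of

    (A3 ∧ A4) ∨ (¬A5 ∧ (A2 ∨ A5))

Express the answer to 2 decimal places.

0.39

A3 ∧ A4 = min(a, b) on (0.54, 0.39) = 0.39
¬A5 = 1 − 0.23 = 0.77
A2 ∨ A5 = max(a, b) on (0.33, 0.23) = 0.33
¬A5 ∧ (A2 ∨ A5) = min(a, b) on (0.77, 0.33) = 0.33
(A3 ∧ A4) ∨ (¬A5 ∧ (A2 ∨ A5)) = max(a, b) on (0.39, 0.33) = 0.39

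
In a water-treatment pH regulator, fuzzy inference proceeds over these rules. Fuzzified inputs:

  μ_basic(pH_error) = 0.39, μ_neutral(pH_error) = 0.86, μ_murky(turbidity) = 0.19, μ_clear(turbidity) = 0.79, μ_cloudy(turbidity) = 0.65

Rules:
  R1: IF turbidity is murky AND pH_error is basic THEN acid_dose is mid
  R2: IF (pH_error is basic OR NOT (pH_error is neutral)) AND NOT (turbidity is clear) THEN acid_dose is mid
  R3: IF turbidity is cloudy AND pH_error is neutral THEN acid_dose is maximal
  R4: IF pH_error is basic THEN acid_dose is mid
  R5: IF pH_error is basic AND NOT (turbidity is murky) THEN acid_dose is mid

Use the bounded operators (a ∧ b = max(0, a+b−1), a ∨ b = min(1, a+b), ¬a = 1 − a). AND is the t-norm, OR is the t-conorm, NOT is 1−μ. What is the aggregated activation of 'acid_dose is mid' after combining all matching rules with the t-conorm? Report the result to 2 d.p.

0.59

R1: murky=0.19, basic=0.39; AND[max(0, a+b−1)] → w = 0.00
R2: (basic=0.39 OR ¬neutral=1−0.86=0.14) = 0.53; AND[max(0, a+b−1)] with ¬clear=1−0.79=0.21 → w = 0.00
R3: cloudy=0.65, neutral=0.86; AND[max(0, a+b−1)] → w = 0.51
R4: basic=0.39 → w = 0.39
R5: basic=0.39, ¬murky=1−0.19=0.81; AND[max(0, a+b−1)] → w = 0.20
Rules with consequent 'mid': {R1, R2, R4, R5} → strengths 0.00, 0.00, 0.39, 0.20
Aggregate via t-conorm [min(1, a+b)]: 0.59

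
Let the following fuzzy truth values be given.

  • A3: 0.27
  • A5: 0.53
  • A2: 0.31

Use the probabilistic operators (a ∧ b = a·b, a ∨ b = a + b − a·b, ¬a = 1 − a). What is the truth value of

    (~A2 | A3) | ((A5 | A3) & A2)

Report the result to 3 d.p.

0.820

~A2 = 1 − 0.3100 = 0.6900
~A2 | A3 = a + b − a·b on (0.6900, 0.2700) = 0.7737
A5 | A3 = a + b − a·b on (0.5300, 0.2700) = 0.6569
(A5 | A3) & A2 = a·b on (0.6569, 0.3100) = 0.2036
(~A2 | A3) | ((A5 | A3) & A2) = a + b − a·b on (0.7737, 0.2036) = 0.8198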